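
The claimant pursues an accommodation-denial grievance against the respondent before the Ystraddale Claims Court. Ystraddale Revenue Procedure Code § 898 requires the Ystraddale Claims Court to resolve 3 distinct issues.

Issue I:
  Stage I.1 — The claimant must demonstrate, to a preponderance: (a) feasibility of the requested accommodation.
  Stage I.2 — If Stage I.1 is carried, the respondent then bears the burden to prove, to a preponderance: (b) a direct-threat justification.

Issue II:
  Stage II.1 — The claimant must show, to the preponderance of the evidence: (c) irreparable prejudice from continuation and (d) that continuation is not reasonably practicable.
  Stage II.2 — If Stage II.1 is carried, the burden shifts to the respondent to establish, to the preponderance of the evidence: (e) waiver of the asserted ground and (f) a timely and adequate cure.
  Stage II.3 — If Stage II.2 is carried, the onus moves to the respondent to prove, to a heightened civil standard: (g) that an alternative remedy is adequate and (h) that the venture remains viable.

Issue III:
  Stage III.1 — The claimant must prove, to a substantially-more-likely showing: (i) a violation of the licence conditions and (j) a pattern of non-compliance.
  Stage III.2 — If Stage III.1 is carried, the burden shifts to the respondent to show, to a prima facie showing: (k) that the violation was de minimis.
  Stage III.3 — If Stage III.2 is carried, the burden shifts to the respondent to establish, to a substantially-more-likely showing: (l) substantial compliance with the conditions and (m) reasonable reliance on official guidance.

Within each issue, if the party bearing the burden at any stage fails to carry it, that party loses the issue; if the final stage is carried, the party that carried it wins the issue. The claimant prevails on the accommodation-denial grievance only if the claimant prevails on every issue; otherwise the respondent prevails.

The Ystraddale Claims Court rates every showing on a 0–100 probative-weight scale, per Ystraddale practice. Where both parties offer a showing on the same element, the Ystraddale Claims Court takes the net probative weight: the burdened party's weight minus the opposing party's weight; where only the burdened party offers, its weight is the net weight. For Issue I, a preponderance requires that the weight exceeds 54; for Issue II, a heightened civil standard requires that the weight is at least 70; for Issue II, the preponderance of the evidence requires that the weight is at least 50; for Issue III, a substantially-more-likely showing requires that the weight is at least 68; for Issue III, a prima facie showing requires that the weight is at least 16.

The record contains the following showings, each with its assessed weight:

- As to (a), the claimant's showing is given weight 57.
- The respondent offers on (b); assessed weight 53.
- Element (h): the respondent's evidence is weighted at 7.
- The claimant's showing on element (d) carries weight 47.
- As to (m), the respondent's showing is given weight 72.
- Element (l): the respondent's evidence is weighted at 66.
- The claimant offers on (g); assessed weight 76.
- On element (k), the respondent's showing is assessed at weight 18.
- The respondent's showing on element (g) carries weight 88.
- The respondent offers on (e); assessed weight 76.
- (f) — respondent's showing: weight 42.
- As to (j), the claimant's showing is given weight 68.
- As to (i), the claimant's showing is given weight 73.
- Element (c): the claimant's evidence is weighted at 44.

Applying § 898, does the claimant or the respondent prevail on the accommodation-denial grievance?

— Issue I —
At Stage I.1 the claimant must meet a preponderance (weight exceeds 54): on (a) the weight is 57, > 54, so (a) meets the standard.
  All elements met. The burden passes to the respondent.
At Stage I.2 the respondent must meet a preponderance (weight exceeds 54): on (b) the weight is 53, ≤ 54, so (b) does not meet the standard.
  The respondent does not carry Stage I.2.
The claimant prevails on this issue.
— Issue II —
Stage II.1 — burden on claimant; standard: the preponderance of the evidence (weight is at least 50).
    (c): 44 < 50 [not met]
    (d): 47 < 50 [not met]
  The claimant does not carry Stage II.1.
So the respondent prevails on this issue.
— Issue III —
At Stage III.1 the claimant must meet a substantially-more-likely showing (weight is at least 68): on (i) the weight is 73, ≥ 68, so (i) meets the standard; on (j) the weight is 68, ≥ 68, so (j) meets the standard.
  Stage III.1 is satisfied; the onus moves to the respondent.
At Stage III.2 the respondent must meet a prima facie showing (weight is at least 16): on (k) the weight is 18, ≥ 16, so (k) meets the standard.
  Stage III.2 is satisfied; the respondent continues to bear the burden.
At Stage III.3 the respondent must meet a substantially-more-likely showing (weight is at least 68): on (l) the weight is 66, < 68, so (l) does not meet the standard; on (m) the weight is 72, ≥ 68, so (m) meets the standard.
  Not every element is met, so the respondent fails to carry Stage III.3.
The analysis ends at Stage III.3; the claimant prevails on this issue.
Per-issue: Issue I → claimant; Issue II → respondent; Issue III → claimant. The claimant must prevail on every issue; overall, the respondent prevails.

respondent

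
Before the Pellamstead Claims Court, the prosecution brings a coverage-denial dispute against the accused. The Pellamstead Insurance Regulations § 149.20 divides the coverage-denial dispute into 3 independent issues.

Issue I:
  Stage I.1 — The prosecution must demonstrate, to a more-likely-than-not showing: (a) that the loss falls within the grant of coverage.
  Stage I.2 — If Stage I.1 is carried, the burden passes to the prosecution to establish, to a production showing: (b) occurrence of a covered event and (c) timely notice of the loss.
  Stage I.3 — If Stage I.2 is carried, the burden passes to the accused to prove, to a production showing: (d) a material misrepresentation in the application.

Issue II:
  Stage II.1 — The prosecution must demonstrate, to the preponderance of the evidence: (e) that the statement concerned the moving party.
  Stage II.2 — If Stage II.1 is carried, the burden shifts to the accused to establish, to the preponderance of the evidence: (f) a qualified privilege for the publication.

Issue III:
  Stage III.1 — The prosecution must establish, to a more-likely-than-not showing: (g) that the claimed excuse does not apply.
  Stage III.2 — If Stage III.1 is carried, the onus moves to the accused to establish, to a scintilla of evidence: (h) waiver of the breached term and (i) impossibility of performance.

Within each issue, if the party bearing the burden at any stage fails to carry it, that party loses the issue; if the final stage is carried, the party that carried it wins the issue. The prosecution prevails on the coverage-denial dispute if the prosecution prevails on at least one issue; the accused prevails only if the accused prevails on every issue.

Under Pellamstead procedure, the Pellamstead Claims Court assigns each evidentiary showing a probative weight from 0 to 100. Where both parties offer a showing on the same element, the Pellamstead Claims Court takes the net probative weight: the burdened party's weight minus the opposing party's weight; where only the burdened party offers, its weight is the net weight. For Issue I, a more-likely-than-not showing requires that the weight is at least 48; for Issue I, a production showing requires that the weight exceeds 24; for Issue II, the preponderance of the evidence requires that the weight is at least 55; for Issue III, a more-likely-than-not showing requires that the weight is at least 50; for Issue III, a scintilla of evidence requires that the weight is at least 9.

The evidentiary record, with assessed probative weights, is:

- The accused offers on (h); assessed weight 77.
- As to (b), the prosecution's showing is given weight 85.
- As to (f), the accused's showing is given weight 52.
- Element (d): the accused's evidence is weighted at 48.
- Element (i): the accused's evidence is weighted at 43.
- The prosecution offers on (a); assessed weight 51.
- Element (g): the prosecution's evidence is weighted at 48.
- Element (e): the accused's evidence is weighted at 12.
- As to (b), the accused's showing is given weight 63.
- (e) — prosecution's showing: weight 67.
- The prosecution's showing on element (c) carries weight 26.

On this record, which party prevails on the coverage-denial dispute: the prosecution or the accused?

prosecution

— Issue I —
Stage I.1 — burden on prosecution; standard: a more-likely-than-not showing (weight is at least 48).
    (a): 51 ≥ 48 [met]
  All elements met. The prosecution retains the burden for Stage I.2.
Stage I.2 — burden on prosecution; standard: a production showing (weight exceeds 24).
    (b): 85 − 63 = 22 ≤ 24 [not met]
    (c): 26 > 24 [met]
  Not every element is met, so the prosecution fails to carry Stage I.2.
The accused prevails on this issue.
— Issue II —
Stage II.1 (prosecution, the preponderance of the evidence, weight is at least 55): (e) net 67−12=55 ≥ 55 — meets.
  The prosecution carries Stage II.1; the accused now bears the burden.
Stage II.2 (accused, the preponderance of the evidence, weight is at least 55): (f) 52 < 55 — fails.
  Not every element is met, so the accused fails to carry Stage II.2.
The prosecution prevails on this issue.
— Issue III —
Stage III.1 — burden on prosecution; standard: a more-likely-than-not showing (weight is at least 50).
    (g): 48 < 50 [not met]
  Not every element is met, so the prosecution fails to carry Stage III.1.
The analysis ends at Stage III.1; the accused prevails on this issue.
Per-issue: Issue I → accused; Issue II → prosecution; Issue III → accused. The prosecution must prevail on at least one issue; overall, the prosecution prevails.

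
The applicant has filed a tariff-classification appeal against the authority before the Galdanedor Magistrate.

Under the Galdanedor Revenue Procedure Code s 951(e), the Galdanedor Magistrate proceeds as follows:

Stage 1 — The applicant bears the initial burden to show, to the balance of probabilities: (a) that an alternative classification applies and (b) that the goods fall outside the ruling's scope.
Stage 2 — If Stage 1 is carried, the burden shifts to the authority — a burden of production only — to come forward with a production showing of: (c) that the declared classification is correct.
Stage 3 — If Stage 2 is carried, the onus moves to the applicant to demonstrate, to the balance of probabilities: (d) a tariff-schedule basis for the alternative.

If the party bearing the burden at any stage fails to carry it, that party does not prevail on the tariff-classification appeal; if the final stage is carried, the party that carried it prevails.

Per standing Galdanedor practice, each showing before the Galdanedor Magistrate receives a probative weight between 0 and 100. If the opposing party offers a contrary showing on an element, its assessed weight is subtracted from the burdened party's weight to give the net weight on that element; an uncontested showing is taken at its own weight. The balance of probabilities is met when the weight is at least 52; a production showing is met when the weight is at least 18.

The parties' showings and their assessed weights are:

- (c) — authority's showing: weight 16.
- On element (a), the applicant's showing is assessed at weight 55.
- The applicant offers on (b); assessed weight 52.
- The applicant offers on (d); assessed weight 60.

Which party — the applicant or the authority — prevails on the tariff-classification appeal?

applicant

At Stage 1 the applicant must meet the balance of probabilities (weight is at least 52): on (a) the weight is 55, ≥ 52, so (a) meets the standard; on (b) the weight is 52, which does reach 52, so (b) meets the standard.
  Stage 1 is satisfied; the onus moves to the authority.
At Stage 2 the authority must meet a production showing (weight is at least 18): on (c) the weight is 16, < 18, so (c) does not meet the standard.
  Stage 2 not carried; the authority fails its burden.
The analysis ends at Stage 2; the applicant prevails.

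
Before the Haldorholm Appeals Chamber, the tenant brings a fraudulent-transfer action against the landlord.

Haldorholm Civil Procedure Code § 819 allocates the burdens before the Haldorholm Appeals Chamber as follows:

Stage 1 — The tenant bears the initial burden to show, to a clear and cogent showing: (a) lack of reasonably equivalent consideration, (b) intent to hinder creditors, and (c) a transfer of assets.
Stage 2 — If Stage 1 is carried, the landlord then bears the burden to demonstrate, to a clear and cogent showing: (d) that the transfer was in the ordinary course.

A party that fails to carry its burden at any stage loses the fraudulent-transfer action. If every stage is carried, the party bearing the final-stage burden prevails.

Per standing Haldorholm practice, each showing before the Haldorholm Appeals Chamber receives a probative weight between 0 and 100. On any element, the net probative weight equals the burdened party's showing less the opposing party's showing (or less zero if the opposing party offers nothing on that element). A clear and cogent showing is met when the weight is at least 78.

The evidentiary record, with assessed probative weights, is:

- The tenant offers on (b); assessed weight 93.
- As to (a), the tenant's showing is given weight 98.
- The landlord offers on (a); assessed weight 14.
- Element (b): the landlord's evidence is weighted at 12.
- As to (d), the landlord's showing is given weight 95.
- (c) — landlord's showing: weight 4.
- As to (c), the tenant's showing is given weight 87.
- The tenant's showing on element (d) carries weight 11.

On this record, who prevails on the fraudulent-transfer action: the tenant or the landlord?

At Stage 1 the tenant must meet a clear and cogent showing (weight is at least 78): on (a) the weight is 98 less the opposing 14 gives net 84, which does reach 78, so (a) meets the standard; on (b) the weight is 93 less the opposing 12 gives net 81, ≥ 78, so (b) meets the standard; on (c) the weight is 87 less the opposing 4 gives net 83, ≥ 78, so (c) meets the standard.
  Stage 1 carried; the burden shifts to the landlord.
At Stage 2 the landlord must meet a clear and cogent showing (weight is at least 78): on (d) the weight is 95 less the opposing 11 gives net 84, which does reach 78, so (d) meets the standard.
  The landlord carries the last stage.
With every stage satisfied, the landlord prevails.

landlord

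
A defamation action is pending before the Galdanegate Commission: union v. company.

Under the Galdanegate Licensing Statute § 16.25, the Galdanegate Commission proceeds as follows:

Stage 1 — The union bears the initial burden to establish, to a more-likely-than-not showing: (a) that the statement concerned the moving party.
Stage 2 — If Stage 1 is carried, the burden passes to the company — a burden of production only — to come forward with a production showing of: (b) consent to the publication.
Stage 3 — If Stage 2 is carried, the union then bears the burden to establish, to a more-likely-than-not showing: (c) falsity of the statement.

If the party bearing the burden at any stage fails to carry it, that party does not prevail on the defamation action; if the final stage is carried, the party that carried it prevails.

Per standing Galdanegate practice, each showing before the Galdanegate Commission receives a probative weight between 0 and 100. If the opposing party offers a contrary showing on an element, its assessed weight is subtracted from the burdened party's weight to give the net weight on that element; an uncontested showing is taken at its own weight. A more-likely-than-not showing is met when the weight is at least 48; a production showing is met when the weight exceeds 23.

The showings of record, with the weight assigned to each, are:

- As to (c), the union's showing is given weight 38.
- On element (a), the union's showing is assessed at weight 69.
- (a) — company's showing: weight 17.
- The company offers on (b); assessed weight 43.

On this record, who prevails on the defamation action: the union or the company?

company

At Stage 1 the union must meet a more-likely-than-not showing (weight is at least 48): on (a) the weight is 69 less the opposing 17 gives net 52, ≥ 48, so (a) meets the standard.
  Stage 1 is satisfied; the onus moves to the company.
At Stage 2 the company must meet a production showing (weight exceeds 23): on (b) the weight is 43, > 23, so (b) meets the standard.
  The company carries Stage 2; the union now bears the burden.
At Stage 3 the union must meet a more-likely-than-not showing (weight is at least 48): on (c) the weight is 38, < 48, so (c) does not meet the standard.
  Not every element is met, so the union fails to carry Stage 3.
The company prevails.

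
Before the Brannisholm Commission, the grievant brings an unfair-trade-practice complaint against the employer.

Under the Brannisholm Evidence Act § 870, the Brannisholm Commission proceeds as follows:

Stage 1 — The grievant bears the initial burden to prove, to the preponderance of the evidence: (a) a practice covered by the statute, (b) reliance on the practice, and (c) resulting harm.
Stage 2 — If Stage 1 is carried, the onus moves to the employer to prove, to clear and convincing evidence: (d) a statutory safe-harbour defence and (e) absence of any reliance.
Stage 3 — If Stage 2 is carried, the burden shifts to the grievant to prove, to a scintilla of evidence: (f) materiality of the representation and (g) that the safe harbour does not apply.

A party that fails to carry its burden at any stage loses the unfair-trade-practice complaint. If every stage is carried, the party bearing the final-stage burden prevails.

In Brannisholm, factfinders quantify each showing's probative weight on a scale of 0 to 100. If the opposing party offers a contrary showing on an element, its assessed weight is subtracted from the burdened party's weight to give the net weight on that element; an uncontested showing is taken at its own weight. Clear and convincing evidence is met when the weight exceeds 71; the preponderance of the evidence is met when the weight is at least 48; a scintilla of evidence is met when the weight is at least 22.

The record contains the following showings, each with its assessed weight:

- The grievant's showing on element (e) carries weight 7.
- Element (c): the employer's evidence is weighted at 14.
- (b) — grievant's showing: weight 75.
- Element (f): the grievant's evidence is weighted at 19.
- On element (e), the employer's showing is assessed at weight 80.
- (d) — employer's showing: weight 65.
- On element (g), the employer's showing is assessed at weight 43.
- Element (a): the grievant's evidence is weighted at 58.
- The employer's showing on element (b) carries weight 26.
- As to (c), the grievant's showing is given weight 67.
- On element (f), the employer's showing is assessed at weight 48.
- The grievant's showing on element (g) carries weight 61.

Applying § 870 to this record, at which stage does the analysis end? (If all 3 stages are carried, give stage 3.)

Stage 1 — burden on grievant; standard: the preponderance of the evidence (weight is at least 48).
    (a): 58 ≥ 48 [met]
    (b): 75 − 26 = 49 ≥ 48 [met]
    (c): 67 − 14 = 53 ≥ 48 [met]
  All elements met. The burden passes to the employer.
Stage 2 — burden on employer; standard: clear and convincing evidence (weight exceeds 71).
    (d): 65 ≤ 71 [not met]
    (e): 80 − 7 = 73 > 71 [met]
  Not every element is met, so the employer fails to carry Stage 2.
The analysis ends at Stage 2; the grievant prevails.

stage 2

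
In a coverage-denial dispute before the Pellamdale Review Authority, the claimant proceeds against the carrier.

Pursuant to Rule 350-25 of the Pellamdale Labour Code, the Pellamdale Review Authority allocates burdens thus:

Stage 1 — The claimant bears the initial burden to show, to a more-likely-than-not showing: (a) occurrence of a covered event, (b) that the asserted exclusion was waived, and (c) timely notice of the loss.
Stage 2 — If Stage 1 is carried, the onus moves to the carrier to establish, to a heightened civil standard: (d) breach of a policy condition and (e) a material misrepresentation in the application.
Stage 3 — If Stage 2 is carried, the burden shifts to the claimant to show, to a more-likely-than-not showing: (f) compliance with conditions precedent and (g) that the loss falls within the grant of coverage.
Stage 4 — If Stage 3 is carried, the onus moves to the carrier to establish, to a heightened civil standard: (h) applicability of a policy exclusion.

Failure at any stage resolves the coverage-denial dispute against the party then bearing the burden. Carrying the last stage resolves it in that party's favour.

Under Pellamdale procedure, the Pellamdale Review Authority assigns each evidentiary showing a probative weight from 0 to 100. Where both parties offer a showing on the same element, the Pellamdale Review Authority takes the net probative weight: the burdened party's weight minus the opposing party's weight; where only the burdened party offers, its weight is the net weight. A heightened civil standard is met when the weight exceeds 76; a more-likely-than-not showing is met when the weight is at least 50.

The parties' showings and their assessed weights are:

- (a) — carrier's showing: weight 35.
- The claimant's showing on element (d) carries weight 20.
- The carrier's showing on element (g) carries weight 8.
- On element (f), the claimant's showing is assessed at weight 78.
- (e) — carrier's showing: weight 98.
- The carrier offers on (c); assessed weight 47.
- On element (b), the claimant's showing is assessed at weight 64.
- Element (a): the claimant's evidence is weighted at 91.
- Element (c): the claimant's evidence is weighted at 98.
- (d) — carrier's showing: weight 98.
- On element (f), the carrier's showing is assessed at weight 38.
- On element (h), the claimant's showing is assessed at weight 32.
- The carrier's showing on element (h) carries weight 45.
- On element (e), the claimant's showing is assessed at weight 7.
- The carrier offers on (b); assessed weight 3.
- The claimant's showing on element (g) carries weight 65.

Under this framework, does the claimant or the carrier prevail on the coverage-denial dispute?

At Stage 1 the claimant must meet a more-likely-than-not showing (weight is at least 50): on (a) the weight is 91 less the opposing 35 gives net 56, which does reach 50, so (a) meets the standard; on (b) the weight is 64 less the opposing 3 gives net 61, ≥ 50, so (b) meets the standard; on (c) the weight is 98 less the opposing 47 gives net 51, which does reach 50, so (c) meets the standard.
  Stage 1 is satisfied; the onus moves to the carrier.
At Stage 2 the carrier must meet a heightened civil standard (weight exceeds 76): on (d) the weight is 98 less the opposing 20 gives net 78, > 76, so (d) meets the standard; on (e) the weight is 98 less the opposing 7 gives net 91, > 76, so (e) meets the standard.
  Stage 2 carried; the burden shifts to the claimant.
At Stage 3 the claimant must meet a more-likely-than-not showing (weight is at least 50): on (f) the weight is 78 less the opposing 38 gives net 40, which does not reach 50, so (f) does not meet the standard; on (g) the weight is 65 less the opposing 8 gives net 57, ≥ 50, so (g) meets the standard.
  The claimant does not carry Stage 3.
The analysis ends at Stage 3; the carrier prevails.

carrier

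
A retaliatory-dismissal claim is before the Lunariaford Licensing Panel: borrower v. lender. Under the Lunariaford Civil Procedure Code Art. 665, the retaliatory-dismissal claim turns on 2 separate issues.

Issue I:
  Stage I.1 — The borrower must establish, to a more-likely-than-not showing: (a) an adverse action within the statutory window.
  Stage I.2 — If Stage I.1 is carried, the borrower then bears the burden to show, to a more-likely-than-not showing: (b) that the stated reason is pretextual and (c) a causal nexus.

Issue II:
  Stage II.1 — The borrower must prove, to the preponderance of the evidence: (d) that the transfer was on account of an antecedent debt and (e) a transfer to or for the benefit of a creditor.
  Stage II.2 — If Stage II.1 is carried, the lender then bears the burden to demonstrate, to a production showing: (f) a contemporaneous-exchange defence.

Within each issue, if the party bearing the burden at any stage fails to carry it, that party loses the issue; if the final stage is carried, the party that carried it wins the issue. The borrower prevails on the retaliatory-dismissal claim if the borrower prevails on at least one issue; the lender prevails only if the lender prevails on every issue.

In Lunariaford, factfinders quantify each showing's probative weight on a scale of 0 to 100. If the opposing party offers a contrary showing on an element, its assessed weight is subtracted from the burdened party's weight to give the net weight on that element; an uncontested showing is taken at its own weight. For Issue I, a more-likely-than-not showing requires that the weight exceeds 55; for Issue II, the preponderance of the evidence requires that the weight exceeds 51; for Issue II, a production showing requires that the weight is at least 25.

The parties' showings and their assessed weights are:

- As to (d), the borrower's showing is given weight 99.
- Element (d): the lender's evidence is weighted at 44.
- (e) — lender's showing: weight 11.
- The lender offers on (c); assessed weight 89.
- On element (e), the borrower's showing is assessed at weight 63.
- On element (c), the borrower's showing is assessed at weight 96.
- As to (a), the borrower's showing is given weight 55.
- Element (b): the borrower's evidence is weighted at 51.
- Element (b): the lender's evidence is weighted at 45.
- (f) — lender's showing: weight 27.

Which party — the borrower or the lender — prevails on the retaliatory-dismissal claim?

lender

— Issue I —
Stage I.1 (borrower, a more-likely-than-not showing, weight exceeds 55): (a) 55 ≤ 55 — fails.
  Not every element is met, so the borrower fails to carry Stage I.1.
So the lender prevails on this issue.
— Issue II —
At Stage II.1 the borrower must meet the preponderance of the evidence (weight exceeds 51): on (d) the weight is 99 less the opposing 44 gives net 55, > 51, so (d) meets the standard; on (e) the weight is 63 less the opposing 11 gives net 52, which does exceed 51, so (e) meets the standard.
  Stage II.1 is satisfied; the onus moves to the lender.
At Stage II.2 the lender must meet a production showing (weight is at least 25): on (f) the weight is 27, ≥ 25, so (f) meets the standard.
  The lender carries the last stage.
All stages carried — the lender prevails on this issue.
Per-issue: Issue I → lender; Issue II → lender. The borrower must prevail on at least one issue; overall, the lender prevails.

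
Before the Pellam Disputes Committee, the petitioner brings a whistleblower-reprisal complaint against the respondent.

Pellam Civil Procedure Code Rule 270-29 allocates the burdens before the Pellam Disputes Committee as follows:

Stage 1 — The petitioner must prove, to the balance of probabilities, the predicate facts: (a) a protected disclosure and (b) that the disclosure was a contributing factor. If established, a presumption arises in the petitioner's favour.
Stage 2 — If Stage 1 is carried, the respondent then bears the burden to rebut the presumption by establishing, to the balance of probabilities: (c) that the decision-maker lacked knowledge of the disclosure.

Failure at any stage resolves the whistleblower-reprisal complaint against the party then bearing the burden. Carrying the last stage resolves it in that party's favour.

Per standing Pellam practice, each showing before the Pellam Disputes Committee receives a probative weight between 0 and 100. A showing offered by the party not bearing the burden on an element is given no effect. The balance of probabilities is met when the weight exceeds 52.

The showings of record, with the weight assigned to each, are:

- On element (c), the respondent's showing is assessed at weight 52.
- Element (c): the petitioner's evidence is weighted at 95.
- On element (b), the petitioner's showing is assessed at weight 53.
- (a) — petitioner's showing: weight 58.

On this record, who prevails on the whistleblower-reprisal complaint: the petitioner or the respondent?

Stage 1 — burden on petitioner; standard: the balance of probabilities (weight exceeds 52).
    (a): 58 > 52 [met]
    (b): 53 > 52 [met]
  All elements met. The burden passes to the respondent.
Stage 2 — burden on respondent; standard: the balance of probabilities (weight exceeds 52).
    (c): 52 (petitioner's 95 disregarded) ≤ 52 [not met]
  The respondent does not carry Stage 2.
The analysis ends at Stage 2; the petitioner prevails.

petitioner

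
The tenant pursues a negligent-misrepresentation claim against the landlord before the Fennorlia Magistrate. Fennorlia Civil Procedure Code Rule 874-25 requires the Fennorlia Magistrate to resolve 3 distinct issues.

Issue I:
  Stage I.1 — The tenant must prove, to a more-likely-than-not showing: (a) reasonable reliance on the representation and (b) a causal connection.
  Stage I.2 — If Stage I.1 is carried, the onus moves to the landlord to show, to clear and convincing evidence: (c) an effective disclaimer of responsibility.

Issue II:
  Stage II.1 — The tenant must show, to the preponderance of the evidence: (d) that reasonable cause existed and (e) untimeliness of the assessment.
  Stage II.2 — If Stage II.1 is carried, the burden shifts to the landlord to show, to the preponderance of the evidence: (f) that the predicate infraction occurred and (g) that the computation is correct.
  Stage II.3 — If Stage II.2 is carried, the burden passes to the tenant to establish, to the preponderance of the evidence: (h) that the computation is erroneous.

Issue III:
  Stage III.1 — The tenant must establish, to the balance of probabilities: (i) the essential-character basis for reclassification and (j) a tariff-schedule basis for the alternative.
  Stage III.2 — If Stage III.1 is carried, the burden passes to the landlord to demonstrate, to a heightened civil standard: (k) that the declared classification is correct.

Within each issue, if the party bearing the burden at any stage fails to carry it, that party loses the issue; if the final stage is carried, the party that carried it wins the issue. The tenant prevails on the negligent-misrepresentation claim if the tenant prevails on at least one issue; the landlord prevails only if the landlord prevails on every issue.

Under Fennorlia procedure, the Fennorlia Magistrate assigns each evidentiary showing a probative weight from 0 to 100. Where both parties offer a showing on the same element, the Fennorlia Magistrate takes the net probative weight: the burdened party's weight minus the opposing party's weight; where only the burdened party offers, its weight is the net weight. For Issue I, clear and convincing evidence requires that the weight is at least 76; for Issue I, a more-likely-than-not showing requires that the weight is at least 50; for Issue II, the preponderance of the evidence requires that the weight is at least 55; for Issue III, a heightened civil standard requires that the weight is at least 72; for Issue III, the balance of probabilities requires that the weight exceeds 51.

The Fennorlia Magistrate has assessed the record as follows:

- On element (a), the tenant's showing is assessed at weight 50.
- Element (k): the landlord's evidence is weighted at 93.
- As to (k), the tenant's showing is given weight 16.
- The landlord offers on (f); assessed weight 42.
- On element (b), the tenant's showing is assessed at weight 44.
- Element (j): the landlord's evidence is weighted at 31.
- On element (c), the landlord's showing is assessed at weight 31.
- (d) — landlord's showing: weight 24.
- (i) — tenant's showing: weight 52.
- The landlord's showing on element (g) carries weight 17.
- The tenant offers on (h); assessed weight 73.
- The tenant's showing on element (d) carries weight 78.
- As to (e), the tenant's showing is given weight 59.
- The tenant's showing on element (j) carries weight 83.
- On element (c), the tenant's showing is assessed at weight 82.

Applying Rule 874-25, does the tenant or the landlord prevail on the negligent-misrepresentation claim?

landlord

— Issue I —
Stage I.1 — burden on tenant; standard: a more-likely-than-not showing (weight is at least 50).
    (a): 50 ≥ 50 [met]
    (b): 44 < 50 [not met]
  The tenant does not carry Stage I.1.
The analysis ends at Stage I.1; the landlord prevails on this issue.
— Issue II —
Stage II.1 (tenant, the preponderance of the evidence, weight is at least 55): (d) net 78−24=54 < 55 — fails; (e) 59 ≥ 55 — meets.
  Not every element is met, so the tenant fails to carry Stage II.1.
The landlord prevails on this issue.
— Issue III —
At Stage III.1 the tenant must meet the balance of probabilities (weight exceeds 51): on (i) the weight is 52, which does exceed 51, so (i) meets the standard; on (j) the weight is 83 less the opposing 31 gives net 52, which does exceed 51, so (j) meets the standard.
  All elements met. The burden passes to the landlord.
At Stage III.2 the landlord must meet a heightened civil standard (weight is at least 72): on (k) the weight is 93 less the opposing 16 gives net 77, which does reach 72, so (k) meets the standard.
  The landlord carries the last stage.
Every stage carried; the landlord prevails on this issue.
Per-issue: Issue I → landlord; Issue II → landlord; Issue III → landlord. The tenant must prevail on at least one issue; overall, the landlord prevails.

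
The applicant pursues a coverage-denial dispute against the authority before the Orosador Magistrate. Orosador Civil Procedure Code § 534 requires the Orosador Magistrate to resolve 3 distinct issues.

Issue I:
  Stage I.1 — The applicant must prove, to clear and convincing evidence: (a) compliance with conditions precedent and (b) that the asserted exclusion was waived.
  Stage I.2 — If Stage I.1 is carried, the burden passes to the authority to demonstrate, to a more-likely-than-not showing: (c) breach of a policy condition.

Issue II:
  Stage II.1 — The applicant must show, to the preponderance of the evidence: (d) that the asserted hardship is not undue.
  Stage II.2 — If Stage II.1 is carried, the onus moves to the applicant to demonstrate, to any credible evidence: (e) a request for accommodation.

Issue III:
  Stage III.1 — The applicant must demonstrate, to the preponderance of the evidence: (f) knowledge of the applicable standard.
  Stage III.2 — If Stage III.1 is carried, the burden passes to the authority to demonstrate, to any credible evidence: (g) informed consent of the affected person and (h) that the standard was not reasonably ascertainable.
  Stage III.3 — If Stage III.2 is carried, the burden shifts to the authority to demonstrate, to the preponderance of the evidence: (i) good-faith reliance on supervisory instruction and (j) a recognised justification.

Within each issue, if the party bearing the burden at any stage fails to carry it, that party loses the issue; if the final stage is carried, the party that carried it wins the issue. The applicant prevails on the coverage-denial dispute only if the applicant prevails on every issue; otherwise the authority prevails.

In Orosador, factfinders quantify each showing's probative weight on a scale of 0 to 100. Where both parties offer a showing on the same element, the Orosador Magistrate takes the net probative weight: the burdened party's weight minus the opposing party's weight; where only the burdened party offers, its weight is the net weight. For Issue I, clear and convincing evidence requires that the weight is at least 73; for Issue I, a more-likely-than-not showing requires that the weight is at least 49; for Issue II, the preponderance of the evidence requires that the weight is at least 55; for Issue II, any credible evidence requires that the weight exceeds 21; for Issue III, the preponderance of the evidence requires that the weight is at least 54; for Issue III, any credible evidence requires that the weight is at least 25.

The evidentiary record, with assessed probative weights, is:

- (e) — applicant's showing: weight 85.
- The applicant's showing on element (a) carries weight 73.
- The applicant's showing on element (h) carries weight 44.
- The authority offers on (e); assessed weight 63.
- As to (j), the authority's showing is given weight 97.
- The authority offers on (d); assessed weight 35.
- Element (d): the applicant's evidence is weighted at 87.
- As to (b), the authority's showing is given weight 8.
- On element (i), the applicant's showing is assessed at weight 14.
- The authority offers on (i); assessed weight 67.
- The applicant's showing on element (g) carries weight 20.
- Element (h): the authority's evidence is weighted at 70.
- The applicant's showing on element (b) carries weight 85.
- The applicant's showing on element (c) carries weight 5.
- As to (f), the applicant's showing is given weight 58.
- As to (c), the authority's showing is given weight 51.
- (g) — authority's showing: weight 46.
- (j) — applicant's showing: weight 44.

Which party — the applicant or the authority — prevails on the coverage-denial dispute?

— Issue I —
Stage I.1 — burden on applicant; standard: clear and convincing evidence (weight is at least 73).
    (a): 73 ≥ 73 [met]
    (b): 85 − 8 = 77 ≥ 73 [met]
  The applicant carries Stage I.1; the authority now bears the burden.
Stage I.2 — burden on authority; standard: a more-likely-than-not showing (weight is at least 49).
    (c): 51 − 5 = 46 < 49 [not met]
  The authority does not carry Stage I.2.
The analysis ends at Stage I.2; the applicant prevails on this issue.
— Issue II —
Stage II.1 (applicant, the preponderance of the evidence, weight is at least 55): (d) net 87−35=52 < 55 — fails.
  Stage II.1 not carried; the applicant fails its burden.
The analysis ends at Stage II.1; the authority prevails on this issue.
— Issue III —
Stage III.1 — burden on applicant; standard: the preponderance of the evidence (weight is at least 54).
    (f): 58 ≥ 54 [met]
  All elements met. The burden passes to the authority.
Stage III.2 — burden on authority; standard: any credible evidence (weight is at least 25).
    (g): 46 − 20 = 26 ≥ 25 [met]
    (h): 70 − 44 = 26 ≥ 25 [met]
  Stage III.2 is satisfied; the authority continues to bear the burden.
Stage III.3 — burden on authority; standard: the preponderance of the evidence (weight is at least 54).
    (i): 67 − 14 = 53 < 54 [not met]
    (j): 97 − 44 = 53 < 54 [not met]
  The authority does not carry Stage III.3.
The analysis ends at Stage III.3; the applicant prevails on this issue.
Per-issue: Issue I → applicant; Issue II → authority; Issue III → applicant. The applicant must prevail on every issue; overall, the authority prevails.

authority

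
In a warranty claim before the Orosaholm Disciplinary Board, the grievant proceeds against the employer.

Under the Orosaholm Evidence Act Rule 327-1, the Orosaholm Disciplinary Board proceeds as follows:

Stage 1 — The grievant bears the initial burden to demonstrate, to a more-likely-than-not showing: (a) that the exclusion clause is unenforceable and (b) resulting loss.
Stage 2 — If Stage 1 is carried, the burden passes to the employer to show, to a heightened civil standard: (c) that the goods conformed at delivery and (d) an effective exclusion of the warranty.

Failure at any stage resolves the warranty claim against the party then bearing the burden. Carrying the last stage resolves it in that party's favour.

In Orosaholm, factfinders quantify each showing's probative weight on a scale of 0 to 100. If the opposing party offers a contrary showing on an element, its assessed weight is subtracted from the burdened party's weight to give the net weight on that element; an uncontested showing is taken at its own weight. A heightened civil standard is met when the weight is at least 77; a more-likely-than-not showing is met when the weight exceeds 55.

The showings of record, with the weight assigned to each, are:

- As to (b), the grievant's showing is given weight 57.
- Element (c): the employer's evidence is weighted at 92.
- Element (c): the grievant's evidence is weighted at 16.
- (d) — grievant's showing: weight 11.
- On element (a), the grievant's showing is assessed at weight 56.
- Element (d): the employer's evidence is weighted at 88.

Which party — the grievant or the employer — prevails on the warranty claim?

Stage 1 — burden on grievant; standard: a more-likely-than-not showing (weight exceeds 55).
    (a): 56 > 55 [met]
    (b): 57 > 55 [met]
  Stage 1 is satisfied; the onus moves to the employer.
Stage 2 — burden on employer; standard: a heightened civil standard (weight is at least 77).
    (c): 92 − 16 = 76 < 77 [not met]
    (d): 88 − 11 = 77 ≥ 77 [met]
  Stage 2 not carried; the employer fails its burden.
The analysis ends at Stage 2; the grievant prevails.

grievant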